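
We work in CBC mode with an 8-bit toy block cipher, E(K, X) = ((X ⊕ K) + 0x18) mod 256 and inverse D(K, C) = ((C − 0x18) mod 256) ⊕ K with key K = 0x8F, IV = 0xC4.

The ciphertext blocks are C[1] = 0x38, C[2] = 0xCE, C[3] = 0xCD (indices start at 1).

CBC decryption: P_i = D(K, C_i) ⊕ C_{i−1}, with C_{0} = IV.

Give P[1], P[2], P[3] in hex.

P[1] = 0x6B, P[2] = 0x01, P[3] = 0xF4

P[1]: D(K, 0x38) = 0xAF; 0xAF ⊕ 0xC4 = 0x6B.
P[2]: D(K, 0xCE) = 0x39; 0x39 ⊕ 0x38 = 0x01.
P[3]: D(K, 0xCD) = 0x3A; 0x3A ⊕ 0xCE = 0xF4.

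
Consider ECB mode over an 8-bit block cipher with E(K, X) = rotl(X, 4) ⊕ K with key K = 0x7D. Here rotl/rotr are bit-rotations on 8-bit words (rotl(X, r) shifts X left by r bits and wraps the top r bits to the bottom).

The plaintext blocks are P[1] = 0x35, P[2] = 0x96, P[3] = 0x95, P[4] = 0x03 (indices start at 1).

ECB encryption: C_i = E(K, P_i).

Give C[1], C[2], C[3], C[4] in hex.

C[1] = 0x2E, C[2] = 0x14, C[3] = 0x24, C[4] = 0x4D

C[1]: E(K, 0x35) = 0x2E.
C[2]: E(K, 0x96) = 0x14.
C[3]: E(K, 0x95) = 0x24.
C[4]: E(K, 0x03) = 0x4D.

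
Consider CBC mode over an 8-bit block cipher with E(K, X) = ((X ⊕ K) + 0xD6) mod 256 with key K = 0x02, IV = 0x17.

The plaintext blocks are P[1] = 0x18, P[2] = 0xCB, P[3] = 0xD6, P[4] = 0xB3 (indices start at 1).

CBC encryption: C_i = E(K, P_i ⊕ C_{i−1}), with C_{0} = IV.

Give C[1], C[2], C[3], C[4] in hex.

C[1] = 0xE3, C[2] = 0x00, C[3] = 0xAA, C[4] = 0xF1

C[1]: P[1] ⊕ 0x17 = 0x0F; E(K, 0x0F) = 0xE3.
C[2]: P[2] ⊕ 0xE3 = 0x28; E(K, 0x28) = 0x00.
C[3]: P[3] ⊕ 0x00 = 0xD6; E(K, 0xD6) = 0xAA.
C[4]: P[4] ⊕ 0xAA = 0x19; E(K, 0x19) = 0xF1.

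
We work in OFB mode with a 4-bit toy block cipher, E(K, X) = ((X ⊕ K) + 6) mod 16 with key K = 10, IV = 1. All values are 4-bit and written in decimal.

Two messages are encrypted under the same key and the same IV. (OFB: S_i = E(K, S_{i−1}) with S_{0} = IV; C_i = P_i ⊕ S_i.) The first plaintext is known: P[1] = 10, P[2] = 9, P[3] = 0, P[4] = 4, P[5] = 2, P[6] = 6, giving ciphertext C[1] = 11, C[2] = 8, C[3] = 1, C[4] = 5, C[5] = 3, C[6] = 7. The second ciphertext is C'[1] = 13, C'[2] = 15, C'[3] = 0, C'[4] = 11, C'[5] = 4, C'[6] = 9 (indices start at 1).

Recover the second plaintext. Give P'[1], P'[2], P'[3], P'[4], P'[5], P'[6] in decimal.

In OFB with a reused IV, both messages share the same keystream S_i, so C_i ⊕ C'_i = P_i ⊕ P'_i and thus P'_i = P_i ⊕ C_i ⊕ C'_i.
P'[1]: 10 ⊕ 11 ⊕ 13 = 12.
P'[2]: 9 ⊕ 8 ⊕ 15 = 14.
P'[3]: 0 ⊕ 1 ⊕ 0 = 1.
P'[4]: 4 ⊕ 5 ⊕ 11 = 10.
P'[5]: 2 ⊕ 3 ⊕ 4 = 5.
P'[6]: 6 ⊕ 7 ⊕ 9 = 8.

P'[1] = 12, P'[2] = 14, P'[3] = 1, P'[4] = 10, P'[5] = 5, P'[6] = 8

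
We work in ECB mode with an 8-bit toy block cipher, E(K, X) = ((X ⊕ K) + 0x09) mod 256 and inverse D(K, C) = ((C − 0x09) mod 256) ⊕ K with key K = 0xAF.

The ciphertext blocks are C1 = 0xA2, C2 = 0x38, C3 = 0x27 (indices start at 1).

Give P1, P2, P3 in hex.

P1 = 0x36, P2 = 0x80, P3 = 0xB1

ECB decryption: P_i = D(K, C_i).
P1: D(K, 0xA2) = 0x36.
P2: D(K, 0x38) = 0x80.
P3: D(K, 0x27) = 0xB1.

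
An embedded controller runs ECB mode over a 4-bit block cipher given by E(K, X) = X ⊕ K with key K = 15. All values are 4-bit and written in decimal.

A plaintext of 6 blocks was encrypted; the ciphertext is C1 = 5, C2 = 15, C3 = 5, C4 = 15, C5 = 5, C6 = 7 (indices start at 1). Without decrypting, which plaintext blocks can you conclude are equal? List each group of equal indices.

P1 = P3 = P5; P2 = P4

ECB encrypts each block independently with the same key, so equal ciphertext blocks imply equal plaintext blocks.
C1 = C3 = C5 = 5, so P1 = P3 = P5.
C2 = C4 = 15, so P2 = P4.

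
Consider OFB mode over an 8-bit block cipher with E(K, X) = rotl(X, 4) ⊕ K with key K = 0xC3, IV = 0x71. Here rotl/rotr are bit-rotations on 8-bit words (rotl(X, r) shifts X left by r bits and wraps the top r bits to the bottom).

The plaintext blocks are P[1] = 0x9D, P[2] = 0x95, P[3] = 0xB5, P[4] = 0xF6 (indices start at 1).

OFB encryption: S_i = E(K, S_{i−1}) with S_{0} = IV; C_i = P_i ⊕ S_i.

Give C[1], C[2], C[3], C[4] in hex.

C[1]: S = E(K, 0x71) = 0xD4; 0x9D ⊕ 0xD4 = 0x49.
C[2]: S = E(K, 0xD4) = 0x8E; 0x95 ⊕ 0x8E = 0x1B.
C[3]: S = E(K, 0x8E) = 0x2B; 0xB5 ⊕ 0x2B = 0x9E.
C[4]: S = E(K, 0x2B) = 0x71; 0xF6 ⊕ 0x71 = 0x87.

C[1] = 0x49, C[2] = 0x1B, C[3] = 0x9E, C[4] = 0x87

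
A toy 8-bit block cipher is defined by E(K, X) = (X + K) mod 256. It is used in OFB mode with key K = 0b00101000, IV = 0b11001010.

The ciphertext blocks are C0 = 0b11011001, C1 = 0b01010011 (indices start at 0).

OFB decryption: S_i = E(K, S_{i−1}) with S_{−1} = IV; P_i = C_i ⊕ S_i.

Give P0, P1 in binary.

P0 = 0b00101011, P1 = 0b01001001

P0: S = E(K, 0b11001010) = 0b11110010; 0b11011001 ⊕ 0b11110010 = 0b00101011.
P1: S = E(K, 0b11110010) = 0b00011010; 0b01010011 ⊕ 0b00011010 = 0b01001001.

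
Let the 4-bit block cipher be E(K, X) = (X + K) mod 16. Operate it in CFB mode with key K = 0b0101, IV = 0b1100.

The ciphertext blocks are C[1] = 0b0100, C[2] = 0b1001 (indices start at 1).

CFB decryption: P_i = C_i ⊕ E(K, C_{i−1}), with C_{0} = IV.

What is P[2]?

P[2]: E(K, 0b0100) = 0b1001; 0b1001 ⊕ 0b1001 = 0b0000.

P[2] = 0b0000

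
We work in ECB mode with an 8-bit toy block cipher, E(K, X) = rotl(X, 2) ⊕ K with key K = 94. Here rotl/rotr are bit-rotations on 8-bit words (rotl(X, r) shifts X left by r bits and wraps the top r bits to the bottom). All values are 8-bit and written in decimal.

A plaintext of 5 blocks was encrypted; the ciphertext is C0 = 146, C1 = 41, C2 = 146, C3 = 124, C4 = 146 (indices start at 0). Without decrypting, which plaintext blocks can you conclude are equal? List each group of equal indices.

P0 = P2 = P4

ECB encrypts each block independently with the same key, so equal ciphertext blocks imply equal plaintext blocks.
C0 = C2 = C4 = 146, so P0 = P2 = P4.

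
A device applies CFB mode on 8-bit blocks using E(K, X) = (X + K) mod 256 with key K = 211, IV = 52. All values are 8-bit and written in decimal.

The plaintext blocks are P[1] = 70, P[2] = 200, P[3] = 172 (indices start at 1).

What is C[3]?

CFB encryption: C_i = P_i ⊕ E(K, C_{i−1}), with C_{0} = IV.
C[1]: E(K, 52) = 7; 70 ⊕ 7 = 65.
C[2]: E(K, 65) = 20; 200 ⊕ 20 = 220.
C[3]: E(K, 220) = 175; 172 ⊕ 175 = 3.

C[3] = 3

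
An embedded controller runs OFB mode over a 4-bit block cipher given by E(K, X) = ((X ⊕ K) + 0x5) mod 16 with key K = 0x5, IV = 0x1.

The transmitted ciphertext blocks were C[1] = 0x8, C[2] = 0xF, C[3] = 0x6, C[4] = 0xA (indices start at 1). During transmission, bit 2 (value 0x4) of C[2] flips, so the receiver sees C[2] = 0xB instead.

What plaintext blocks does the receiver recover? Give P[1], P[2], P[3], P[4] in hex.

P[1] = 0x1, P[2] = 0xA, P[3] = 0xF, P[4] = 0xB

OFB decryption: S_i = E(K, S_{i−1}) with S_{0} = IV; P_i = C_i ⊕ S_i.
Only C[2] changed, to 0xB. In OFB, a change in C_i flips the same bit in P_i only; the keystream is unaffected. Decrypting the received ciphertext:
P[1]: S = E(K, 0x1) = 0x9; 0x8 ⊕ 0x9 = 0x1.
P[2]: S = E(K, 0x9) = 0x1; 0xB ⊕ 0x1 = 0xA.
P[3]: S = E(K, 0x1) = 0x9; 0x6 ⊕ 0x9 = 0xF.
P[4]: S = E(K, 0x9) = 0x1; 0xA ⊕ 0x1 = 0xB.
Blocks that differ from the original plaintext: P[2].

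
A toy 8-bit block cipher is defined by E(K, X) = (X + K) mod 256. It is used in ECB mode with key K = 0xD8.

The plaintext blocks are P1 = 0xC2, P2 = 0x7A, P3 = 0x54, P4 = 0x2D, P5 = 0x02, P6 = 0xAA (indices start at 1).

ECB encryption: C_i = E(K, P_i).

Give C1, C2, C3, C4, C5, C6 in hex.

C1: E(K, 0xC2) = 0x9A.
C2: E(K, 0x7A) = 0x52.
C3: E(K, 0x54) = 0x2C.
C4: E(K, 0x2D) = 0x05.
C5: E(K, 0x02) = 0xDA.
C6: E(K, 0xAA) = 0x82.

C1 = 0x9A, C2 = 0x52, C3 = 0x2C, C4 = 0x05, C5 = 0xDA, C6 = 0x82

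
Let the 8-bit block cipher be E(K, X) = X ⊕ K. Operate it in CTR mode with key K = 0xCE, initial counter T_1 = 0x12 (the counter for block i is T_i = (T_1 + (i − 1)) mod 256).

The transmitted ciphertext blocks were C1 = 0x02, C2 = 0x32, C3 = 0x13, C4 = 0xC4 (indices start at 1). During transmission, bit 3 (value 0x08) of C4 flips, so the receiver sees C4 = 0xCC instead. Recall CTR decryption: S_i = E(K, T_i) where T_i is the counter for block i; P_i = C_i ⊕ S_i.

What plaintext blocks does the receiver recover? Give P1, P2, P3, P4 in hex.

P1 = 0xDE, P2 = 0xEF, P3 = 0xC9, P4 = 0x17

Only C4 changed, to 0xCC. In CTR, a change in C_i flips the same bit in P_i only; the keystream is unaffected. Decrypting the received ciphertext:
P1: T = 0x12, S = E(K, T) = 0xDC; 0x02 ⊕ 0xDC = 0xDE.
P2: T = 0x13, S = E(K, T) = 0xDD; 0x32 ⊕ 0xDD = 0xEF.
P3: T = 0x14, S = E(K, T) = 0xDA; 0x13 ⊕ 0xDA = 0xC9.
P4: T = 0x15, S = E(K, T) = 0xDB; 0xCC ⊕ 0xDB = 0x17.
Blocks that differ from the original plaintext: P4.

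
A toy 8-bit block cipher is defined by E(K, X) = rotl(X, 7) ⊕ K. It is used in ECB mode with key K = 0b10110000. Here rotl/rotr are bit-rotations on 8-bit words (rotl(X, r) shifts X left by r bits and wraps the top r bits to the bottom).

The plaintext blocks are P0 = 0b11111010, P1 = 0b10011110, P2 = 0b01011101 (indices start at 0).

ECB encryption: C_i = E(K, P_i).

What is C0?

C0: E(K, 0b11111010) = 0b11001101.

C0 = 0b11001101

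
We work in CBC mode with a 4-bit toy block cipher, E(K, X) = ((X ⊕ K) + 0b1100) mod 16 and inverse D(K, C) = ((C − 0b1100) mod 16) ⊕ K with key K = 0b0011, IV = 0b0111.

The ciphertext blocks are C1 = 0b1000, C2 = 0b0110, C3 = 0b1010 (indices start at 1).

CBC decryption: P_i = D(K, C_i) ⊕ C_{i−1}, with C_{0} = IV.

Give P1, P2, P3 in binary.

P1 = 0b1000, P2 = 0b0001, P3 = 0b1011

P1: D(K, 0b1000) = 0b1111; 0b1111 ⊕ 0b0111 = 0b1000.
P2: D(K, 0b0110) = 0b1001; 0b1001 ⊕ 0b1000 = 0b0001.
P3: D(K, 0b1010) = 0b1101; 0b1101 ⊕ 0b0110 = 0b1011.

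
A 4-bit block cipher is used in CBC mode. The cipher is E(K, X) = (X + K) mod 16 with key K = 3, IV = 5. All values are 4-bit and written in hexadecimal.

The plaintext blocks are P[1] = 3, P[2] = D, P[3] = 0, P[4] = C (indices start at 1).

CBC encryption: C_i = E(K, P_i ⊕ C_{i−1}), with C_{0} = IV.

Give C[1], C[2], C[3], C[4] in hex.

C[1] = 9, C[2] = 7, C[3] = A, C[4] = 9

C[1]: P[1] ⊕ 5 = 6; E(K, 6) = 9.
C[2]: P[2] ⊕ 9 = 4; E(K, 4) = 7.
C[3]: P[3] ⊕ 7 = 7; E(K, 7) = A.
C[4]: P[4] ⊕ A = 6; E(K, 6) = 9.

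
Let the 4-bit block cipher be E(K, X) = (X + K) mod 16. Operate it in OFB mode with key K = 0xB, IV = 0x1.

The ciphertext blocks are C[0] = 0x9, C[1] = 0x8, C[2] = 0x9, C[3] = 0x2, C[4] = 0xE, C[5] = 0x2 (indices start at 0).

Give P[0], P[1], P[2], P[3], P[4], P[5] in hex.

P[0] = 0x5, P[1] = 0xF, P[2] = 0xB, P[3] = 0xF, P[4] = 0x6, P[5] = 0x1

OFB decryption: S_i = E(K, S_{i−1}) with S_{−1} = IV; P_i = C_i ⊕ S_i.
P[0]: S = E(K, 0x1) = 0xC; 0x9 ⊕ 0xC = 0x5.
P[1]: S = E(K, 0xC) = 0x7; 0x8 ⊕ 0x7 = 0xF.
P[2]: S = E(K, 0x7) = 0x2; 0x9 ⊕ 0x2 = 0xB.
P[3]: S = E(K, 0x2) = 0xD; 0x2 ⊕ 0xD = 0xF.
P[4]: S = E(K, 0xD) = 0x8; 0xE ⊕ 0x8 = 0x6.
P[5]: S = E(K, 0x8) = 0x3; 0x2 ⊕ 0x3 = 0x1.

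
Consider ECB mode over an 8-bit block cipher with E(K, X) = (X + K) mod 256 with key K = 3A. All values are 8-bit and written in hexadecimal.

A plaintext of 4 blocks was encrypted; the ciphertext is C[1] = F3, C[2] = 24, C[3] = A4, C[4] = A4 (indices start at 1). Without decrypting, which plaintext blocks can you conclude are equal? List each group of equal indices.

ECB encrypts each block independently with the same key, so equal ciphertext blocks imply equal plaintext blocks.
C[3] = C[4] = A4, so P[3] = P[4].

P[3] = P[4]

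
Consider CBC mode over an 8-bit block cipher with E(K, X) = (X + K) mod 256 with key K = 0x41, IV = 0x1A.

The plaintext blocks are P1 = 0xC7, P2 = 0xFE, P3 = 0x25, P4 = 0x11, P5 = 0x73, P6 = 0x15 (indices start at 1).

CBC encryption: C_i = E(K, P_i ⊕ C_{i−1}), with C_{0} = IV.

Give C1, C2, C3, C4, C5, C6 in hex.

C1 = 0x1E, C2 = 0x21, C3 = 0x45, C4 = 0x95, C5 = 0x27, C6 = 0x73

C1: P1 ⊕ 0x1A = 0xDD; E(K, 0xDD) = 0x1E.
C2: P2 ⊕ 0x1E = 0xE0; E(K, 0xE0) = 0x21.
C3: P3 ⊕ 0x21 = 0x04; E(K, 0x04) = 0x45.
C4: P4 ⊕ 0x45 = 0x54; E(K, 0x54) = 0x95.
C5: P5 ⊕ 0x95 = 0xE6; E(K, 0xE6) = 0x27.
C6: P6 ⊕ 0x27 = 0x32; E(K, 0x32) = 0x73.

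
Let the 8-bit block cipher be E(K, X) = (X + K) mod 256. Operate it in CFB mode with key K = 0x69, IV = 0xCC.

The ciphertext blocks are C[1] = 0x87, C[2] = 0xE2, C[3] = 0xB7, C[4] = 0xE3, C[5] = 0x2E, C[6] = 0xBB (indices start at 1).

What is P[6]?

CFB decryption: P_i = C_i ⊕ E(K, C_{i−1}), with C_{0} = IV.
P[6]: E(K, 0x2E) = 0x97; 0xBB ⊕ 0x97 = 0x2C.

P[6] = 0x2C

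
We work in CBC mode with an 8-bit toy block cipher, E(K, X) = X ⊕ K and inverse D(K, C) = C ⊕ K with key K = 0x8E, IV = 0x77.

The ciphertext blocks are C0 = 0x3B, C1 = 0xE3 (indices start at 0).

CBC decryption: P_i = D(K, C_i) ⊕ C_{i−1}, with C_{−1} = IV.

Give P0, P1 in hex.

P0 = 0xC2, P1 = 0x56

P0: D(K, 0x3B) = 0xB5; 0xB5 ⊕ 0x77 = 0xC2.
P1: D(K, 0xE3) = 0x6D; 0x6D ⊕ 0x3B = 0x56.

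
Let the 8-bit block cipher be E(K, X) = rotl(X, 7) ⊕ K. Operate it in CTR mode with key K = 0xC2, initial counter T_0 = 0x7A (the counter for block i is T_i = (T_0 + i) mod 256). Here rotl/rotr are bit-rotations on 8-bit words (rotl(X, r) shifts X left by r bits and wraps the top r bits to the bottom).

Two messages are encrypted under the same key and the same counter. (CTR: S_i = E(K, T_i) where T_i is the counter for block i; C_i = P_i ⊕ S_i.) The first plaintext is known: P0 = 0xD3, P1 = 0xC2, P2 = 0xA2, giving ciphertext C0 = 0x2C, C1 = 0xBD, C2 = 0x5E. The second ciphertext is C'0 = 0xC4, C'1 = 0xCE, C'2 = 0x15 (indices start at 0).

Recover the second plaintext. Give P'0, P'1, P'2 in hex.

P'0 = 0x3B, P'1 = 0xB1, P'2 = 0xE9

In CTR with a reused counter, both messages share the same keystream S_i, so C_i ⊕ C'_i = P_i ⊕ P'_i and thus P'_i = P_i ⊕ C_i ⊕ C'_i.
P'0: 0xD3 ⊕ 0x2C ⊕ 0xC4 = 0x3B.
P'1: 0xC2 ⊕ 0xBD ⊕ 0xCE = 0xB1.
P'2: 0xA2 ⊕ 0x5E ⊕ 0x15 = 0xE9.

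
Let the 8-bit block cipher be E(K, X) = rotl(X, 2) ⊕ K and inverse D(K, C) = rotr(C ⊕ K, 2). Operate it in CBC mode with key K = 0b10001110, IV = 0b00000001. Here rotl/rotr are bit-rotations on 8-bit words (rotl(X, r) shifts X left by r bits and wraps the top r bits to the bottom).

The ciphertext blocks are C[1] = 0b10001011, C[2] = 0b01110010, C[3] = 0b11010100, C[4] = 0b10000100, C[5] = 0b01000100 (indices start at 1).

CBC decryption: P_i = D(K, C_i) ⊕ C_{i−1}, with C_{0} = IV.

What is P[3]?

P[3]: D(K, 0b11010100) = 0b10010110; 0b10010110 ⊕ 0b01110010 = 0b11100100.

P[3] = 0b11100100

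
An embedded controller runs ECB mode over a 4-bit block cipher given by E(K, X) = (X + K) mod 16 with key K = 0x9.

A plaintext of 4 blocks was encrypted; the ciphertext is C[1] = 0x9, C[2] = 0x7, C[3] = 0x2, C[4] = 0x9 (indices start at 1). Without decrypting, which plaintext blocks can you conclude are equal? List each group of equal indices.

P[1] = P[4]

ECB encrypts each block independently with the same key, so equal ciphertext blocks imply equal plaintext blocks.
C[1] = C[4] = 0x9, so P[1] = P[4].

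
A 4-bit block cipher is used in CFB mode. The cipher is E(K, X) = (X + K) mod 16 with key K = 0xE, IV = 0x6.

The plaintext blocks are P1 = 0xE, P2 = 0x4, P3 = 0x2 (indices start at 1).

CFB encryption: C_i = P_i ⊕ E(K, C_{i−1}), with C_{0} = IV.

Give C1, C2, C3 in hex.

C1: E(K, 0x6) = 0x4; 0xE ⊕ 0x4 = 0xA.
C2: E(K, 0xA) = 0x8; 0x4 ⊕ 0x8 = 0xC.
C3: E(K, 0xC) = 0xA; 0x2 ⊕ 0xA = 0x8.

C1 = 0xA, C2 = 0xC, C3 = 0x8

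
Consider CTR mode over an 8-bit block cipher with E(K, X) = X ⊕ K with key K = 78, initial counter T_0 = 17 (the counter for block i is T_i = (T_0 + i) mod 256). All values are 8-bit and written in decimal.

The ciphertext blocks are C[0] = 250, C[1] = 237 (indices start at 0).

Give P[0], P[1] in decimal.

P[0] = 165, P[1] = 177

CTR decryption: S_i = E(K, T_i) where T_i is the counter for block i; P_i = C_i ⊕ S_i.
P[0]: T = 17, S = E(K, T) = 95; 250 ⊕ 95 = 165.
P[1]: T = 18, S = E(K, T) = 92; 237 ⊕ 92 = 177.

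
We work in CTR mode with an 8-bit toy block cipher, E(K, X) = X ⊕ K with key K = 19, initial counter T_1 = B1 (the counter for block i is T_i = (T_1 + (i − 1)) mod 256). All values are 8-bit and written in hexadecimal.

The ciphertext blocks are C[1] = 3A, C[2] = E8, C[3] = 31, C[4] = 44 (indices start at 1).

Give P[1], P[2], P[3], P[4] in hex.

CTR decryption: S_i = E(K, T_i) where T_i is the counter for block i; P_i = C_i ⊕ S_i.
P[1]: T = B1, S = E(K, T) = A8; 3A ⊕ A8 = 92.
P[2]: T = B2, S = E(K, T) = AB; E8 ⊕ AB = 43.
P[3]: T = B3, S = E(K, T) = AA; 31 ⊕ AA = 9B.
P[4]: T = B4, S = E(K, T) = AD; 44 ⊕ AD = E9.

P[1] = 92, P[2] = 43, P[3] = 9B, P[4] = E9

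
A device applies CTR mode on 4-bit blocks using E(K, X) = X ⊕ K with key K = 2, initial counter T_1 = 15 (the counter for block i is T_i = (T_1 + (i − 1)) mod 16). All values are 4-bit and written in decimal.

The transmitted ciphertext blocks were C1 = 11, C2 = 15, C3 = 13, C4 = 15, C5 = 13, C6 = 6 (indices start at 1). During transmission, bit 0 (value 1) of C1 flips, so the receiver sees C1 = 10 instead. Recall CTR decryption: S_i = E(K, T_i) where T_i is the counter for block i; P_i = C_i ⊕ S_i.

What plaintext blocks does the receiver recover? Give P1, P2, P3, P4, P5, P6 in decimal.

Only C1 changed, to 10. In CTR, a change in C_i flips the same bit in P_i only; the keystream is unaffected. Decrypting the received ciphertext:
P1: T = 15, S = E(K, T) = 13; 10 ⊕ 13 = 7.
P2: T = 0, S = E(K, T) = 2; 15 ⊕ 2 = 13.
P3: T = 1, S = E(K, T) = 3; 13 ⊕ 3 = 14.
P4: T = 2, S = E(K, T) = 0; 15 ⊕ 0 = 15.
P5: T = 3, S = E(K, T) = 1; 13 ⊕ 1 = 12.
P6: T = 4, S = E(K, T) = 6; 6 ⊕ 6 = 0.
Blocks that differ from the original plaintext: P1.

P1 = 7, P2 = 13, P3 = 14, P4 = 15, P5 = 12, P6 = 0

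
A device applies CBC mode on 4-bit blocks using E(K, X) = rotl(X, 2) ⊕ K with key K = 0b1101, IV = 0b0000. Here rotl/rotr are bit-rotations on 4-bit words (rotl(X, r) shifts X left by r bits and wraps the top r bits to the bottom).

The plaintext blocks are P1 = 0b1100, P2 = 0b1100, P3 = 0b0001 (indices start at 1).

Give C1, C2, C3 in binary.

C1 = 0b1110, C2 = 0b0101, C3 = 0b1100

CBC encryption: C_i = E(K, P_i ⊕ C_{i−1}), with C_{0} = IV.
C1: P1 ⊕ 0b0000 = 0b1100; E(K, 0b1100) = 0b1110.
C2: P2 ⊕ 0b1110 = 0b0010; E(K, 0b0010) = 0b0101.
C3: P3 ⊕ 0b0101 = 0b0100; E(K, 0b0100) = 0b1100.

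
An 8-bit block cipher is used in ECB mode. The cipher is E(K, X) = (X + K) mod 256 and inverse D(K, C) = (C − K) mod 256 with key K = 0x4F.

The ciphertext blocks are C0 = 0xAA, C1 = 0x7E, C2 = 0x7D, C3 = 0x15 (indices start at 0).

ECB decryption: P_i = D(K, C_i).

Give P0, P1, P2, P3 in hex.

P0 = 0x5B, P1 = 0x2F, P2 = 0x2E, P3 = 0xC6

P0: D(K, 0xAA) = 0x5B.
P1: D(K, 0x7E) = 0x2F.
P2: D(K, 0x7D) = 0x2E.
P3: D(K, 0x15) = 0xC6.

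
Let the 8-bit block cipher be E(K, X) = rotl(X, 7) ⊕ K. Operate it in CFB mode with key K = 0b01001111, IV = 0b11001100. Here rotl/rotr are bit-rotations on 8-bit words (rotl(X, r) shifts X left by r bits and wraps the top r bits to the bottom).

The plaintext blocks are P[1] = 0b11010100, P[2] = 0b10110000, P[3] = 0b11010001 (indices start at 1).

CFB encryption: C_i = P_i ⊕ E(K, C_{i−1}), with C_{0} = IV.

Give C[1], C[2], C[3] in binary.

C[1]: E(K, 0b11001100) = 0b00101001; 0b11010100 ⊕ 0b00101001 = 0b11111101.
C[2]: E(K, 0b11111101) = 0b10110001; 0b10110000 ⊕ 0b10110001 = 0b00000001.
C[3]: E(K, 0b00000001) = 0b11001111; 0b11010001 ⊕ 0b11001111 = 0b00011110.

C[1] = 0b11111101, C[2] = 0b00000001, C[3] = 0b00011110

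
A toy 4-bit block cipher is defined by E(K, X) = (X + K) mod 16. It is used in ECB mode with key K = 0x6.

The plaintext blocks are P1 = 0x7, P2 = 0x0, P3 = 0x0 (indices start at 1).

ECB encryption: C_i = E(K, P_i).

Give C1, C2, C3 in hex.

C1: E(K, 0x7) = 0xD.
C2: E(K, 0x0) = 0x6.
C3: E(K, 0x0) = 0x6.

C1 = 0xD, C2 = 0x6, C3 = 0x6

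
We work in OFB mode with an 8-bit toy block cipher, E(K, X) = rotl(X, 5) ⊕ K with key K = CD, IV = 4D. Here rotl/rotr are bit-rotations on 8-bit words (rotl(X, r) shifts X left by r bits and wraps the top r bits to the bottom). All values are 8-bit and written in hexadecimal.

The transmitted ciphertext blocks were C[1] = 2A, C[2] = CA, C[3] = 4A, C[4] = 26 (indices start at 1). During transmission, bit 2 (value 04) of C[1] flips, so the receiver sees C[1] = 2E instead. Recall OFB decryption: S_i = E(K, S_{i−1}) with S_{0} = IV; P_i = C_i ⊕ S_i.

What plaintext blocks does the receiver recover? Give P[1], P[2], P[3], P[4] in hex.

P[1] = 4A, P[2] = 8B, P[3] = AF, P[4] = 57

Only C[1] changed, to 2E. In OFB, a change in C_i flips the same bit in P_i only; the keystream is unaffected. Decrypting the received ciphertext:
P[1]: S = E(K, 4D) = 64; 2E ⊕ 64 = 4A.
P[2]: S = E(K, 64) = 41; CA ⊕ 41 = 8B.
P[3]: S = E(K, 41) = E5; 4A ⊕ E5 = AF.
P[4]: S = E(K, E5) = 71; 26 ⊕ 71 = 57.
Blocks that differ from the original plaintext: P[1].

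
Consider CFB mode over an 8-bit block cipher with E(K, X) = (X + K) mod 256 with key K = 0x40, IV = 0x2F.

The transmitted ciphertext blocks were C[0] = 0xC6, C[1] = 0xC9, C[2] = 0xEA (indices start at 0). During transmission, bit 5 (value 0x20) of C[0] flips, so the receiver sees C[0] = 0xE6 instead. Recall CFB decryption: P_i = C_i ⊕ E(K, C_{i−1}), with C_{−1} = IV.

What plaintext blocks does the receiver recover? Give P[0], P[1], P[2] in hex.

P[0] = 0x89, P[1] = 0xEF, P[2] = 0xE3

Only C[0] changed, to 0xE6. In CFB, a change in C_i flips the same bit in P_i and garbles P_{i+1}. Decrypting the received ciphertext:
P[0]: E(K, 0x2F) = 0x6F; 0xE6 ⊕ 0x6F = 0x89.
P[1]: E(K, 0xE6) = 0x26; 0xC9 ⊕ 0x26 = 0xEF.
P[2]: E(K, 0xC9) = 0x09; 0xEA ⊕ 0x09 = 0xE3.
Blocks that differ from the original plaintext: P[0], P[1].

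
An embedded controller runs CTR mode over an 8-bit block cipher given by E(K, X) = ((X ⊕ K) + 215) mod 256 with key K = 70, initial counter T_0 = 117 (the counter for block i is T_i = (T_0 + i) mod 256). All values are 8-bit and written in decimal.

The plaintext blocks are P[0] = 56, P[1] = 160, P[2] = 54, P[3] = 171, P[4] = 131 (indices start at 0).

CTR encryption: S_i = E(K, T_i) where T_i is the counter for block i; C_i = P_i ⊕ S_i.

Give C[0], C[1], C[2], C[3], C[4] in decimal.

C[0]: T = 117, S = E(K, T) = 10; 56 ⊕ 10 = 50.
C[1]: T = 118, S = E(K, T) = 7; 160 ⊕ 7 = 167.
C[2]: T = 119, S = E(K, T) = 8; 54 ⊕ 8 = 62.
C[3]: T = 120, S = E(K, T) = 21; 171 ⊕ 21 = 190.
C[4]: T = 121, S = E(K, T) = 22; 131 ⊕ 22 = 149.

C[0] = 50, C[1] = 167, C[2] = 62, C[3] = 190, C[4] = 149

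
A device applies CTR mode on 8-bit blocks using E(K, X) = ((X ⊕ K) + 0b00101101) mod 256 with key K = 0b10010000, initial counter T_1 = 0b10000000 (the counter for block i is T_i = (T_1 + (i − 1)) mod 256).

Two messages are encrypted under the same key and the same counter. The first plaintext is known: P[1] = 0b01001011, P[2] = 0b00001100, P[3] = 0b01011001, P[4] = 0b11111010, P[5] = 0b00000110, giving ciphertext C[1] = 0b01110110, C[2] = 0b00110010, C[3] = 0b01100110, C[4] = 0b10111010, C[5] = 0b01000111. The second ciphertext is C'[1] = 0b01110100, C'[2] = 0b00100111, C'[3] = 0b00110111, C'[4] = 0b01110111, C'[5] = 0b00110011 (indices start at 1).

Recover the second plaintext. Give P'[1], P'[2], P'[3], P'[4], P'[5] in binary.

P'[1] = 0b01001001, P'[2] = 0b00011001, P'[3] = 0b00001000, P'[4] = 0b00110111, P'[5] = 0b01110010

In CTR with a reused counter, both messages share the same keystream S_i, so C_i ⊕ C'_i = P_i ⊕ P'_i and thus P'_i = P_i ⊕ C_i ⊕ C'_i.
P'[1]: 0b01001011 ⊕ 0b01110110 ⊕ 0b01110100 = 0b01001001.
P'[2]: 0b00001100 ⊕ 0b00110010 ⊕ 0b00100111 = 0b00011001.
P'[3]: 0b01011001 ⊕ 0b01100110 ⊕ 0b00110111 = 0b00001000.
P'[4]: 0b11111010 ⊕ 0b10111010 ⊕ 0b01110111 = 0b00110111.
P'[5]: 0b00000110 ⊕ 0b01000111 ⊕ 0b00110011 = 0b01110010.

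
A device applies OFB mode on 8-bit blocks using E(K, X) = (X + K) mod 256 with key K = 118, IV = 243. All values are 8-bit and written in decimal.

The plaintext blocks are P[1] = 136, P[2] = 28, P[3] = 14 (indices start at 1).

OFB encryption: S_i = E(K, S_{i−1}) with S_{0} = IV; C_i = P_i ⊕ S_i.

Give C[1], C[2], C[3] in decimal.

C[1] = 225, C[2] = 195, C[3] = 91

C[1]: S = E(K, 243) = 105; 136 ⊕ 105 = 225.
C[2]: S = E(K, 105) = 223; 28 ⊕ 223 = 195.
C[3]: S = E(K, 223) = 85; 14 ⊕ 85 = 91.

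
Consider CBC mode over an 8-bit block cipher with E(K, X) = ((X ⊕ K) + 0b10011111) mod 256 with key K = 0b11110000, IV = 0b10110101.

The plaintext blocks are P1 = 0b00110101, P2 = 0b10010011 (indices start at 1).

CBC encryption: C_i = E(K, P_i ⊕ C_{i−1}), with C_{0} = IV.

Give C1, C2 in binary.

C1 = 0b00001111, C2 = 0b00001011

C1: P1 ⊕ 0b10110101 = 0b10000000; E(K, 0b10000000) = 0b00001111.
C2: P2 ⊕ 0b00001111 = 0b10011100; E(K, 0b10011100) = 0b00001011.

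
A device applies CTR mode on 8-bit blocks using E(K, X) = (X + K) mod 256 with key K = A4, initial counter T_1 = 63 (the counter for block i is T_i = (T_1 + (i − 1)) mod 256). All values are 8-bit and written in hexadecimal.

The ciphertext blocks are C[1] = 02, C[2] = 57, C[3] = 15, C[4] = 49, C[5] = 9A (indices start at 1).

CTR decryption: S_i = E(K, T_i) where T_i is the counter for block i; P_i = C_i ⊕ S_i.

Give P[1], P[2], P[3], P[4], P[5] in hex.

P[1] = 05, P[2] = 5F, P[3] = 1C, P[4] = 43, P[5] = 91

P[1]: T = 63, S = E(K, T) = 07; 02 ⊕ 07 = 05.
P[2]: T = 64, S = E(K, T) = 08; 57 ⊕ 08 = 5F.
P[3]: T = 65, S = E(K, T) = 09; 15 ⊕ 09 = 1C.
P[4]: T = 66, S = E(K, T) = 0A; 49 ⊕ 0A = 43.
P[5]: T = 67, S = E(K, T) = 0B; 9A ⊕ 0B = 91.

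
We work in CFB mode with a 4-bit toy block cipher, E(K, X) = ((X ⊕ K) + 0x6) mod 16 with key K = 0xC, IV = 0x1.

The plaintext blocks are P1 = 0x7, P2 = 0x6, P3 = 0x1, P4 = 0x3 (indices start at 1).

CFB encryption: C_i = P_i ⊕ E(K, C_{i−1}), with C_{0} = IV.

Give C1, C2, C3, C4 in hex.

C1: E(K, 0x1) = 0x3; 0x7 ⊕ 0x3 = 0x4.
C2: E(K, 0x4) = 0xE; 0x6 ⊕ 0xE = 0x8.
C3: E(K, 0x8) = 0xA; 0x1 ⊕ 0xA = 0xB.
C4: E(K, 0xB) = 0xD; 0x3 ⊕ 0xD = 0xE.

C1 = 0x4, C2 = 0x8, C3 = 0xB, C4 = 0xE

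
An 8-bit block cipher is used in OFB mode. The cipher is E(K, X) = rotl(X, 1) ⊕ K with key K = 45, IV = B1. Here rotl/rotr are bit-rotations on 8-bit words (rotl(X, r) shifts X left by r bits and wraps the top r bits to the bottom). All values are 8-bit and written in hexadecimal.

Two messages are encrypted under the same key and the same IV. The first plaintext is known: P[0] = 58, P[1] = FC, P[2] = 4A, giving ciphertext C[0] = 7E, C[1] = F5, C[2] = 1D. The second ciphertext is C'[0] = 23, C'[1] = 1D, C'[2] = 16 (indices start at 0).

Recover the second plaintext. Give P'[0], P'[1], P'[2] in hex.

In OFB with a reused IV, both messages share the same keystream S_i, so C_i ⊕ C'_i = P_i ⊕ P'_i and thus P'_i = P_i ⊕ C_i ⊕ C'_i.
P'[0]: 58 ⊕ 7E ⊕ 23 = 05.
P'[1]: FC ⊕ F5 ⊕ 1D = 14.
P'[2]: 4A ⊕ 1D ⊕ 16 = 41.

P'[0] = 05, P'[1] = 14, P'[2] = 41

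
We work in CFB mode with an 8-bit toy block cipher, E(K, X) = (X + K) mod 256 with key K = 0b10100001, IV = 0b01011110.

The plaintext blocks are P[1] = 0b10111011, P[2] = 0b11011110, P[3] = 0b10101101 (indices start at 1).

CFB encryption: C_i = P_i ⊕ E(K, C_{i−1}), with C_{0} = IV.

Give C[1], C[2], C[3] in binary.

C[1] = 0b01000100, C[2] = 0b00111011, C[3] = 0b01110001

C[1]: E(K, 0b01011110) = 0b11111111; 0b10111011 ⊕ 0b11111111 = 0b01000100.
C[2]: E(K, 0b01000100) = 0b11100101; 0b11011110 ⊕ 0b11100101 = 0b00111011.
C[3]: E(K, 0b00111011) = 0b11011100; 0b10101101 ⊕ 0b11011100 = 0b01110001.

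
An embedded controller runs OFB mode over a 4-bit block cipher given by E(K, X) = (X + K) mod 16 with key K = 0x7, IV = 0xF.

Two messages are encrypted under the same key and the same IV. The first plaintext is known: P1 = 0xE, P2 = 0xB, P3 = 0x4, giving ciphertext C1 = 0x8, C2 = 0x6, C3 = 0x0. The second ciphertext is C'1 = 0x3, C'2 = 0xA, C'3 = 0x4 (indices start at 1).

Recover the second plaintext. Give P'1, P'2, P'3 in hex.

In OFB with a reused IV, both messages share the same keystream S_i, so C_i ⊕ C'_i = P_i ⊕ P'_i and thus P'_i = P_i ⊕ C_i ⊕ C'_i.
P'1: 0xE ⊕ 0x8 ⊕ 0x3 = 0x5.
P'2: 0xB ⊕ 0x6 ⊕ 0xA = 0x7.
P'3: 0x4 ⊕ 0x0 ⊕ 0x4 = 0x0.

P'1 = 0x5, P'2 = 0x7, P'3 = 0x0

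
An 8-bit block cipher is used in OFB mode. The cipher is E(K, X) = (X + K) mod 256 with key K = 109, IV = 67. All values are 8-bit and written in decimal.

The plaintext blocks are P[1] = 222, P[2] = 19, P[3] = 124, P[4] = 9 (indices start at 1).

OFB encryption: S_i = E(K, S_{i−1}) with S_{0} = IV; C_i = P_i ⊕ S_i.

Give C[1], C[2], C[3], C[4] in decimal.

C[1]: S = E(K, 67) = 176; 222 ⊕ 176 = 110.
C[2]: S = E(K, 176) = 29; 19 ⊕ 29 = 14.
C[3]: S = E(K, 29) = 138; 124 ⊕ 138 = 246.
C[4]: S = E(K, 138) = 247; 9 ⊕ 247 = 254.

C[1] = 110, C[2] = 14, C[3] = 246, C[4] = 254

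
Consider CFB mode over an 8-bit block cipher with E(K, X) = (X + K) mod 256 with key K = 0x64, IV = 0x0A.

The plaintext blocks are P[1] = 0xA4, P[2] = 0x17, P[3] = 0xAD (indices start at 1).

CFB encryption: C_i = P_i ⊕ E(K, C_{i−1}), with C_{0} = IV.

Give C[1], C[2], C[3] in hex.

C[1] = 0xCA, C[2] = 0x39, C[3] = 0x30

C[1]: E(K, 0x0A) = 0x6E; 0xA4 ⊕ 0x6E = 0xCA.
C[2]: E(K, 0xCA) = 0x2E; 0x17 ⊕ 0x2E = 0x39.
C[3]: E(K, 0x39) = 0x9D; 0xAD ⊕ 0x9D = 0x30.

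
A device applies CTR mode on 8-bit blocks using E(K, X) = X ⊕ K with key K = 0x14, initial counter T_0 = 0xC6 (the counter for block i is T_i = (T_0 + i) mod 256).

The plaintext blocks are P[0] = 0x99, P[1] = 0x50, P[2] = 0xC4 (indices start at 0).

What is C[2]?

C[2] = 0x18

CTR encryption: S_i = E(K, T_i) where T_i is the counter for block i; C_i = P_i ⊕ S_i.
C[0]: T = 0xC6, S = E(K, T) = 0xD2; 0x99 ⊕ 0xD2 = 0x4B.
C[1]: T = 0xC7, S = E(K, T) = 0xD3; 0x50 ⊕ 0xD3 = 0x83.
C[2]: T = 0xC8, S = E(K, T) = 0xDC; 0xC4 ⊕ 0xDC = 0x18.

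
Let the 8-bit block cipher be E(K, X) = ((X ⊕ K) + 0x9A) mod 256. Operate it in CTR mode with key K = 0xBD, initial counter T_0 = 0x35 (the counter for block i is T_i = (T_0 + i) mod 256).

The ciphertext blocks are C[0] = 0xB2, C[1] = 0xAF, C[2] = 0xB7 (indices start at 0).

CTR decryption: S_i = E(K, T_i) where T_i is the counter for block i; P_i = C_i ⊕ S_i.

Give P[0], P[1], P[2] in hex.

P[0] = 0x90, P[1] = 0x8A, P[2] = 0x93

P[0]: T = 0x35, S = E(K, T) = 0x22; 0xB2 ⊕ 0x22 = 0x90.
P[1]: T = 0x36, S = E(K, T) = 0x25; 0xAF ⊕ 0x25 = 0x8A.
P[2]: T = 0x37, S = E(K, T) = 0x24; 0xB7 ⊕ 0x24 = 0x93.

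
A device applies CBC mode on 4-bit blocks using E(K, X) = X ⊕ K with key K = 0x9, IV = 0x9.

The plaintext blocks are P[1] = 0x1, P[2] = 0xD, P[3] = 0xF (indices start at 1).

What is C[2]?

CBC encryption: C_i = E(K, P_i ⊕ C_{i−1}), with C_{0} = IV.
C[1]: P[1] ⊕ 0x9 = 0x8; E(K, 0x8) = 0x1.
C[2]: P[2] ⊕ 0x1 = 0xC; E(K, 0xC) = 0x5.

C[2] = 0x5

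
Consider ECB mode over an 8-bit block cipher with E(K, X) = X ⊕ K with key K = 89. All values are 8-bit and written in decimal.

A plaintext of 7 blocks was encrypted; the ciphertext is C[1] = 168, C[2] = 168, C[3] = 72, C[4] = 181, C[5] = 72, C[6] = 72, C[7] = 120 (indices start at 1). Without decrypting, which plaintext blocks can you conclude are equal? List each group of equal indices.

P[1] = P[2]; P[3] = P[5] = P[6]

ECB encrypts each block independently with the same key, so equal ciphertext blocks imply equal plaintext blocks.
C[1] = C[2] = 168, so P[1] = P[2].
C[3] = C[5] = C[6] = 72, so P[3] = P[5] = P[6].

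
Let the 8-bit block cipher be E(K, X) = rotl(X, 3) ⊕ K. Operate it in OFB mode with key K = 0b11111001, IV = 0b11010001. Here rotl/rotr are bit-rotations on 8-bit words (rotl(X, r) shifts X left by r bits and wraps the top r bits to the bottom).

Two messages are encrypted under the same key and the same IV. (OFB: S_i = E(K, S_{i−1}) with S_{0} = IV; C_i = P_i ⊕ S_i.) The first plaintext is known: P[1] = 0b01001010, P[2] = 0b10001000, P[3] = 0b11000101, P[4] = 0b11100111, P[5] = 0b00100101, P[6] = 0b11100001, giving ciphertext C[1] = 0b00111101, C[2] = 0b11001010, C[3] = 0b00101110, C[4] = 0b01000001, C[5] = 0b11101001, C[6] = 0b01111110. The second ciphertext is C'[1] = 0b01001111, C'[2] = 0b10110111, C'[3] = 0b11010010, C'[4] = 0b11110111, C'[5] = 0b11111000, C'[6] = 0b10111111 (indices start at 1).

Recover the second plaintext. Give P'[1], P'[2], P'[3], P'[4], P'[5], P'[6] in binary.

In OFB with a reused IV, both messages share the same keystream S_i, so C_i ⊕ C'_i = P_i ⊕ P'_i and thus P'_i = P_i ⊕ C_i ⊕ C'_i.
P'[1]: 0b01001010 ⊕ 0b00111101 ⊕ 0b01001111 = 0b00111000.
P'[2]: 0b10001000 ⊕ 0b11001010 ⊕ 0b10110111 = 0b11110101.
P'[3]: 0b11000101 ⊕ 0b00101110 ⊕ 0b11010010 = 0b00111001.
P'[4]: 0b11100111 ⊕ 0b01000001 ⊕ 0b11110111 = 0b01010001.
P'[5]: 0b00100101 ⊕ 0b11101001 ⊕ 0b11111000 = 0b00110100.
P'[6]: 0b11100001 ⊕ 0b01111110 ⊕ 0b10111111 = 0b00100000.

P'[1] = 0b00111000, P'[2] = 0b11110101, P'[3] = 0b00111001, P'[4] = 0b01010001, P'[5] = 0b00110100, P'[6] = 0b00100000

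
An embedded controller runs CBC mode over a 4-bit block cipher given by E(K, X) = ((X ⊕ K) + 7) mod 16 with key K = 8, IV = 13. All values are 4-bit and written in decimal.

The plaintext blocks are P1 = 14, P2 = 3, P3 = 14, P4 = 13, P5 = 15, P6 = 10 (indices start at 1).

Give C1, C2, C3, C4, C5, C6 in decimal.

CBC encryption: C_i = E(K, P_i ⊕ C_{i−1}), with C_{0} = IV.
C1: P1 ⊕ 13 = 3; E(K, 3) = 2.
C2: P2 ⊕ 2 = 1; E(K, 1) = 0.
C3: P3 ⊕ 0 = 14; E(K, 14) = 13.
C4: P4 ⊕ 13 = 0; E(K, 0) = 15.
C5: P5 ⊕ 15 = 0; E(K, 0) = 15.
C6: P6 ⊕ 15 = 5; E(K, 5) = 4.

C1 = 2, C2 = 0, C3 = 13, C4 = 15, C5 = 15, C6 = 4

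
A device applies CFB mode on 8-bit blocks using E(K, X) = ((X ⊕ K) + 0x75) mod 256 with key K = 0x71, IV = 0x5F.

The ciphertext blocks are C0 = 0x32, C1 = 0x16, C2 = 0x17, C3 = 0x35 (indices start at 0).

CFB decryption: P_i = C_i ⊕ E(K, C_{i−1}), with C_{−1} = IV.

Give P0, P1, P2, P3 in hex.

P0 = 0x91, P1 = 0xAE, P2 = 0xCB, P3 = 0xEE

P0: E(K, 0x5F) = 0xA3; 0x32 ⊕ 0xA3 = 0x91.
P1: E(K, 0x32) = 0xB8; 0x16 ⊕ 0xB8 = 0xAE.
P2: E(K, 0x16) = 0xDC; 0x17 ⊕ 0xDC = 0xCB.
P3: E(K, 0x17) = 0xDB; 0x35 ⊕ 0xDB = 0xEE.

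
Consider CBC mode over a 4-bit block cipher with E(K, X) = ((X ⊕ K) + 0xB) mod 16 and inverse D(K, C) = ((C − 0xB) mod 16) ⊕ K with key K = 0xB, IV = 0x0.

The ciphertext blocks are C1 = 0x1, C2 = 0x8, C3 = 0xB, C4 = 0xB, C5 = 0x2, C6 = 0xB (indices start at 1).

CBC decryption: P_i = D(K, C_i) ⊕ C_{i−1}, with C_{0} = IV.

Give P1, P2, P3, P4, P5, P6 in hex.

P1 = 0xD, P2 = 0x7, P3 = 0x3, P4 = 0x0, P5 = 0x7, P6 = 0x9

P1: D(K, 0x1) = 0xD; 0xD ⊕ 0x0 = 0xD.
P2: D(K, 0x8) = 0x6; 0x6 ⊕ 0x1 = 0x7.
P3: D(K, 0xB) = 0xB; 0xB ⊕ 0x8 = 0x3.
P4: D(K, 0xB) = 0xB; 0xB ⊕ 0xB = 0x0.
P5: D(K, 0x2) = 0xC; 0xC ⊕ 0xB = 0x7.
P6: D(K, 0xB) = 0xB; 0xB ⊕ 0x2 = 0x9.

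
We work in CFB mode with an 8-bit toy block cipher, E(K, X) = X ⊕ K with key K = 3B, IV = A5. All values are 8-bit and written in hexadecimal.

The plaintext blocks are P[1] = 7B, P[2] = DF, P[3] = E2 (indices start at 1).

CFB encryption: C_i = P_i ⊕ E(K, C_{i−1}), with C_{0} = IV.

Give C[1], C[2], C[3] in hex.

C[1] = E5, C[2] = 01, C[3] = D8

C[1]: E(K, A5) = 9E; 7B ⊕ 9E = E5.
C[2]: E(K, E5) = DE; DF ⊕ DE = 01.
C[3]: E(K, 01) = 3A; E2 ⊕ 3A = D8.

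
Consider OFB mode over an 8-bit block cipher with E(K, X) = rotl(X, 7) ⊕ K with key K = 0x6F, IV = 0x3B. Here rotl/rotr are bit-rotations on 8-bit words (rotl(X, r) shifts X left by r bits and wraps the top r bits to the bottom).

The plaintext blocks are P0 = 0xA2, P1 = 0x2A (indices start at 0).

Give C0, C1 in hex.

OFB encryption: S_i = E(K, S_{i−1}) with S_{−1} = IV; C_i = P_i ⊕ S_i.
C0: S = E(K, 0x3B) = 0xF2; 0xA2 ⊕ 0xF2 = 0x50.
C1: S = E(K, 0xF2) = 0x16; 0x2A ⊕ 0x16 = 0x3C.

C0 = 0x50, C1 = 0x3C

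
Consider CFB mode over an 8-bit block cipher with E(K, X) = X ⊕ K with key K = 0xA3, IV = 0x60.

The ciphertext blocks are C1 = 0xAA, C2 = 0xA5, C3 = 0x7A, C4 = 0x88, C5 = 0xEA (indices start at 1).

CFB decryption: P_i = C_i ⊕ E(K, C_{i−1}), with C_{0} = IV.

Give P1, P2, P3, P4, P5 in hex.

P1: E(K, 0x60) = 0xC3; 0xAA ⊕ 0xC3 = 0x69.
P2: E(K, 0xAA) = 0x09; 0xA5 ⊕ 0x09 = 0xAC.
P3: E(K, 0xA5) = 0x06; 0x7A ⊕ 0x06 = 0x7C.
P4: E(K, 0x7A) = 0xD9; 0x88 ⊕ 0xD9 = 0x51.
P5: E(K, 0x88) = 0x2B; 0xEA ⊕ 0x2B = 0xC1.

P1 = 0x69, P2 = 0xAC, P3 = 0x7C, P4 = 0x51, P5 = 0xC1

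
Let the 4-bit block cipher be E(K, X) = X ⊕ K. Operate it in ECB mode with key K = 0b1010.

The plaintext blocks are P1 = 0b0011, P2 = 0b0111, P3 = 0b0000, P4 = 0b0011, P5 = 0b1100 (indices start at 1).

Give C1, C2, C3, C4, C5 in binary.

C1 = 0b1001, C2 = 0b1101, C3 = 0b1010, C4 = 0b1001, C5 = 0b0110

ECB encryption: C_i = E(K, P_i).
C1: E(K, 0b0011) = 0b1001.
C2: E(K, 0b0111) = 0b1101.
C3: E(K, 0b0000) = 0b1010.
C4: E(K, 0b0011) = 0b1001.
C5: E(K, 0b1100) = 0b0110.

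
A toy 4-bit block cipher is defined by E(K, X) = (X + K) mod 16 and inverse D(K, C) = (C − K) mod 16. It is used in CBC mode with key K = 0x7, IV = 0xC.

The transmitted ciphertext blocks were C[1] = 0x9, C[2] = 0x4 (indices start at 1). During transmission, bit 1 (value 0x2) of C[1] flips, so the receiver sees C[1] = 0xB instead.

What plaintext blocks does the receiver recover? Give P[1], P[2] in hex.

CBC decryption: P_i = D(K, C_i) ⊕ C_{i−1}, with C_{0} = IV.
Only C[1] changed, to 0xB. In CBC, a change in C_i garbles P_i and flips the same bit in P_{i+1}. Decrypting the received ciphertext:
P[1]: D(K, 0xB) = 0x4; 0x4 ⊕ 0xC = 0x8.
P[2]: D(K, 0x4) = 0xD; 0xD ⊕ 0xB = 0x6.
Blocks that differ from the original plaintext: P[1], P[2].

P[1] = 0x8, P[2] = 0x6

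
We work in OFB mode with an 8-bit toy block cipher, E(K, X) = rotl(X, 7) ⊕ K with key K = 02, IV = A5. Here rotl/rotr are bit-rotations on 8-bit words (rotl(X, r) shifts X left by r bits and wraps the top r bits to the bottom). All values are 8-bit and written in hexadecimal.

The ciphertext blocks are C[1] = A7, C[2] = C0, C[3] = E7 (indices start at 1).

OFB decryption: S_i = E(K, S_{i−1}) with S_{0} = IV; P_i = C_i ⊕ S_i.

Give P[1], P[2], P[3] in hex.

P[1] = 77, P[2] = AA, P[3] = D0

P[1]: S = E(K, A5) = D0; A7 ⊕ D0 = 77.
P[2]: S = E(K, D0) = 6A; C0 ⊕ 6A = AA.
P[3]: S = E(K, 6A) = 37; E7 ⊕ 37 = D0.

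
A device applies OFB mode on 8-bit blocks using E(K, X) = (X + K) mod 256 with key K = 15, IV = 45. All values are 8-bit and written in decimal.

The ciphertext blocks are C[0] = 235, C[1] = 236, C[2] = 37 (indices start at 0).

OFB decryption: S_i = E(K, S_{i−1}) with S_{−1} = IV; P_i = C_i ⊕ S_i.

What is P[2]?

P[0]: S = E(K, 45) = 60; 235 ⊕ 60 = 215.
P[1]: S = E(K, 60) = 75; 236 ⊕ 75 = 167.
P[2]: S = E(K, 75) = 90; 37 ⊕ 90 = 127.

P[2] = 127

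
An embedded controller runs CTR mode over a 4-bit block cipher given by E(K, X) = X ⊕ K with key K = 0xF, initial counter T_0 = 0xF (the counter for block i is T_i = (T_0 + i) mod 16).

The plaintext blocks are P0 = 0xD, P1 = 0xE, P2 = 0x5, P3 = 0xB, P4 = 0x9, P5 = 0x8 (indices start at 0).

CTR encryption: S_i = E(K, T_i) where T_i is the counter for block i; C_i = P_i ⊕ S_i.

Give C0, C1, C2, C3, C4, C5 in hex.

C0: T = 0xF, S = E(K, T) = 0x0; 0xD ⊕ 0x0 = 0xD.
C1: T = 0x0, S = E(K, T) = 0xF; 0xE ⊕ 0xF = 0x1.
C2: T = 0x1, S = E(K, T) = 0xE; 0x5 ⊕ 0xE = 0xB.
C3: T = 0x2, S = E(K, T) = 0xD; 0xB ⊕ 0xD = 0x6.
C4: T = 0x3, S = E(K, T) = 0xC; 0x9 ⊕ 0xC = 0x5.
C5: T = 0x4, S = E(K, T) = 0xB; 0x8 ⊕ 0xB = 0x3.

C0 = 0xD, C1 = 0x1, C2 = 0xB, C3 = 0x6, C4 = 0x5, C5 = 0x3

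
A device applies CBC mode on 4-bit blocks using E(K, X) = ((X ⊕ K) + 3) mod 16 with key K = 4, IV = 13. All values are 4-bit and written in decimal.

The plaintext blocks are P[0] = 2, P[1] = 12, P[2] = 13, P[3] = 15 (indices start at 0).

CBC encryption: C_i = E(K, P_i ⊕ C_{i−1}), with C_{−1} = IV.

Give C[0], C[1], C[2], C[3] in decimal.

C[0] = 14, C[1] = 9, C[2] = 3, C[3] = 11

C[0]: P[0] ⊕ 13 = 15; E(K, 15) = 14.
C[1]: P[1] ⊕ 14 = 2; E(K, 2) = 9.
C[2]: P[2] ⊕ 9 = 4; E(K, 4) = 3.
C[3]: P[3] ⊕ 3 = 12; E(K, 12) = 11.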